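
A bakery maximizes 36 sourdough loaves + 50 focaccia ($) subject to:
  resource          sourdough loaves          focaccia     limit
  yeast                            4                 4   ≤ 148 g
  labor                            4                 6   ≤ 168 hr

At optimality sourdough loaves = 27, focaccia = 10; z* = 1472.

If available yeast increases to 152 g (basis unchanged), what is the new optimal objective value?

1480

At the optimum: yeast uses 148 of 148 (binding); labor uses 168 of 168 (binding).
Dual feasibility on the basic columns requires 4·y_yeast + 4·y_labor = 36, 4·y_yeast + 6·y_labor = 50.
→ y_yeast = 2 and y_labor = 7.
Δz = y_yeast·Δb = 2 × (4) = 8, so new z* = 1472 + 8 = 1480.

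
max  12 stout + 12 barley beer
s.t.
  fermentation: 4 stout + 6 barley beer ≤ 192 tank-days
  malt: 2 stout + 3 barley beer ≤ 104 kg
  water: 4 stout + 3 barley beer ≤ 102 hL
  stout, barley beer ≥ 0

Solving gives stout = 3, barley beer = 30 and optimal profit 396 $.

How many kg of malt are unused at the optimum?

8

malt used = 2·3 + 3·30 = 96; slack = 104 − 96 = 8.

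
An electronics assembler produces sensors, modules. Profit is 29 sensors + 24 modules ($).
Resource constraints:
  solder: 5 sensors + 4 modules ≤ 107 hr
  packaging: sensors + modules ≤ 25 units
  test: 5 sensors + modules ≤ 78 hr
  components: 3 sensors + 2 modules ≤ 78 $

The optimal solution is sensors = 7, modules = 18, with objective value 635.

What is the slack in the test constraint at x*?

test used = 5·7 + 1·18 = 53; slack = 78 − 53 = 25.

25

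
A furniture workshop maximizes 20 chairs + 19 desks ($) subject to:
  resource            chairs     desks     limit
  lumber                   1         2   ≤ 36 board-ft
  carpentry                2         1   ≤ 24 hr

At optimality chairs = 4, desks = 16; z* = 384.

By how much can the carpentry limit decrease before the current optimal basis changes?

6

Binding constraints: lumber, carpentry. The basis is B = [[1,2],[2,1]] with det -3.
Per unit decrease in carpentry, x* moves by d = (-0.6667, 0.3333).
The basis stays optimal until chairs reaches 0; allowable decrease = 6 hr.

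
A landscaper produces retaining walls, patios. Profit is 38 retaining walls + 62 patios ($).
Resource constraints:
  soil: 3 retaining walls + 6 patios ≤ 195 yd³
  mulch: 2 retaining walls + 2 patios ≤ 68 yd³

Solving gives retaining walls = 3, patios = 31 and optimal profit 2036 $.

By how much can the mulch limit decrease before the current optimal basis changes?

Binding constraints: soil, mulch. The basis is B = [[3,6],[2,2]] with det -6.
Per unit decrease in mulch, x* moves by d = (-1, 0.5).
The basis stays optimal until retaining walls reaches 0; allowable decrease = 3 yd³.

3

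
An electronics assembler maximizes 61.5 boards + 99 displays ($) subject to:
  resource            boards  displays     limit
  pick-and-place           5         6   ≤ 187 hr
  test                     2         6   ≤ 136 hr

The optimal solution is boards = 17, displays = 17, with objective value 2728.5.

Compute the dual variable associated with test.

At the optimum: pick-and-place uses 187 of 187 (binding); test uses 136 of 136 (binding).
The binding rows give the dual system: 5·y_pick-and-place + 2·y_test = 61.5 and 6·y_pick-and-place + 6·y_test = 99.
Solving: y_pick-and-place = 9.5, y_test = 7.
Shadow price of test = 7.

7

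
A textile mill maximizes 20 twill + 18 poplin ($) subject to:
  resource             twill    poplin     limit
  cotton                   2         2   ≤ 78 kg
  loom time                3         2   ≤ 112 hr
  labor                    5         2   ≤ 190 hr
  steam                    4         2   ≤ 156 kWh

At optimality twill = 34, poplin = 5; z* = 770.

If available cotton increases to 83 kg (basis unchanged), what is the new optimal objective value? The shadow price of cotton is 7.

Δb = 5, so new z* = 770 + (7)·(5) = 770 + 35 = 805.

805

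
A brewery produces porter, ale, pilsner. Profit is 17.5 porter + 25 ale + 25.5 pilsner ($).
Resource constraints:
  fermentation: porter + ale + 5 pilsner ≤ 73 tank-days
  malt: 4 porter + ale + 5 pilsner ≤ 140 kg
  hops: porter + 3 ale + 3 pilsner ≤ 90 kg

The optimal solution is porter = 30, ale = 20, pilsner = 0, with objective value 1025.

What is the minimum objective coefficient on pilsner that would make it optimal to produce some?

Check each constraint at x*: fermentation 50/73 (slack 23); malt 140/140 (tight); hops 90/90 (tight).
Since fermentation is not tight, its dual is 0.
Dual feasibility on the basic columns requires 4·y_malt + 1·y_hops = 17.5, 1·y_malt + 3·y_hops = 25.
→ y_malt = 2.5 and y_hops = 7.5.
pilsner enters the basis when its profit ≥ yᵀa₃ = 2.5·5 + 7.5·3 = 35.

35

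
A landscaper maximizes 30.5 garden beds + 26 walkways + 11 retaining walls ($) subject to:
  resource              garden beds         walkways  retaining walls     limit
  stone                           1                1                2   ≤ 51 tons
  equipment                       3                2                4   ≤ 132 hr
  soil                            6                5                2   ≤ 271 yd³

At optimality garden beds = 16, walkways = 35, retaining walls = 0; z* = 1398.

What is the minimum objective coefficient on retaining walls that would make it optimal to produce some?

16

Binding: stone and soil. Non-binding: equipment (14 unused).
Since equipment is not tight, its dual is 0.
Dual feasibility on the basic columns requires 1·y_stone + 6·y_soil = 30.5, 1·y_stone + 5·y_soil = 26.
→ y_stone = 3.5 and y_soil = 4.5.
retaining walls enters the basis when its profit ≥ yᵀa₃ = 3.5·2 + 4.5·2 = 16.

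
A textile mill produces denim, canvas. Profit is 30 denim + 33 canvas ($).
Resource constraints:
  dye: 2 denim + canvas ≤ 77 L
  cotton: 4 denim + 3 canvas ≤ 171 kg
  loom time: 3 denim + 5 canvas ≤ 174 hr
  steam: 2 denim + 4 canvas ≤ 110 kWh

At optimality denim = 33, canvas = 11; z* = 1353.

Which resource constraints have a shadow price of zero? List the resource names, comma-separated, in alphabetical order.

dye: 77/77 (binding)
cotton: 165/171 (slack 6)
loom time: 154/174 (slack 20)
steam: 110/110 (binding)
By complementary slackness, a constraint with positive slack has shadow price 0 → cotton, loom time.

cotton, loom time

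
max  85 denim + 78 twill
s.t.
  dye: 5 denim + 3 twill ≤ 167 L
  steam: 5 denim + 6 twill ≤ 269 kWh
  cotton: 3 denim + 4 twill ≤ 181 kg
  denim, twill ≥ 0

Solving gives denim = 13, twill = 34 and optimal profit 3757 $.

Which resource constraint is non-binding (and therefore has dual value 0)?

dye: 167/167 (binding)
steam: 269/269 (binding)
cotton: 175/181 (slack 6)
By complementary slackness, a constraint with positive slack has shadow price 0 → cotton.

cotton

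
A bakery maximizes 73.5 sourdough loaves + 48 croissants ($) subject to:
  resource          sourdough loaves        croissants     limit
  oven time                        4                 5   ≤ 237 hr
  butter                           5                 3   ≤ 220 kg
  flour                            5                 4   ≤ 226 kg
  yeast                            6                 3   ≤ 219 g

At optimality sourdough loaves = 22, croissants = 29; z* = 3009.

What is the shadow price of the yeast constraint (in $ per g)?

6

At the optimum: oven time uses 233 of 237 (slack = 4); butter uses 197 of 220 (slack = 23); flour uses 226 of 226 (binding); yeast uses 219 of 219 (binding).
Slack constraints have shadow price 0 (complementary slackness).
The binding rows give the dual system: 5·y_flour + 6·y_yeast = 73.5 and 4·y_flour + 3·y_yeast = 48.
This yields shadow prices y_flour = 7.5, y_yeast = 6.
Shadow price of yeast = 6.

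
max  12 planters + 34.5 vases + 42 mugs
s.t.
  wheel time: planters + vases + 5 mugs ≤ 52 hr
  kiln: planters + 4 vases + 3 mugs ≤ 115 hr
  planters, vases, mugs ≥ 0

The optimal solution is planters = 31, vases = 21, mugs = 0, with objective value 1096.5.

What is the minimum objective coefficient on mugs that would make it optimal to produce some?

Check each constraint at x*: wheel time 52/52 (tight); kiln 115/115 (tight).
Dual feasibility on the basic columns requires 1·y_wheel time + 1·y_kiln = 12, 1·y_wheel time + 4·y_kiln = 34.5.
→ y_wheel time = 4.5 and y_kiln = 7.5.
mugs enters the basis when its profit ≥ yᵀa₃ = 4.5·5 + 7.5·3 = 45.

45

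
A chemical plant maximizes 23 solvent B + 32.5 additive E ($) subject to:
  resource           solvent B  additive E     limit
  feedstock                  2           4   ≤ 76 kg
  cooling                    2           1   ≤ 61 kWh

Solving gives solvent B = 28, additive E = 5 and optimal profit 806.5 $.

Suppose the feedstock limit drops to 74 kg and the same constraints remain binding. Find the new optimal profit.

792.5

Check each constraint at x*: feedstock 76/76 (tight); cooling 61/61 (tight).
The binding rows give the dual system: 2·y_feedstock + 2·y_cooling = 23 and 4·y_feedstock + 1·y_cooling = 32.5.
This yields shadow prices y_feedstock = 7, y_cooling = 4.5.
Δz = y_feedstock·Δb = 7 × (-2) = -14, so new z* = 806.5 − 14 = 792.5.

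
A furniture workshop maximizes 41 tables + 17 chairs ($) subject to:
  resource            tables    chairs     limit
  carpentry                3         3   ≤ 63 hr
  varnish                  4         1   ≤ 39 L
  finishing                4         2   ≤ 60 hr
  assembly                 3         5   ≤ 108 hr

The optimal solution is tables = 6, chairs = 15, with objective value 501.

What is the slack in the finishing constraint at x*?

finishing used = 4·6 + 2·15 = 54; slack = 60 − 54 = 6.

6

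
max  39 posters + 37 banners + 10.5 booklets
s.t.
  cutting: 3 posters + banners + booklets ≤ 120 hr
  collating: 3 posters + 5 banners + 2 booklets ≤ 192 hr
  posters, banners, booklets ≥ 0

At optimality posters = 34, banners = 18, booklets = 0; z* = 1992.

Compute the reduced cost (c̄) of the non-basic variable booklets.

Both cutting and collating are binding at x*.
Dual feasibility on the basic columns requires 3·y_cutting + 3·y_collating = 39, 1·y_cutting + 5·y_collating = 37.
This yields shadow prices y_cutting = 7, y_collating = 6.
Reduced cost of booklets: c₃ − yᵀa₃ = 10.5 − (7·1 + 6·2) = 10.5 − 19 = -8.5.

-8.5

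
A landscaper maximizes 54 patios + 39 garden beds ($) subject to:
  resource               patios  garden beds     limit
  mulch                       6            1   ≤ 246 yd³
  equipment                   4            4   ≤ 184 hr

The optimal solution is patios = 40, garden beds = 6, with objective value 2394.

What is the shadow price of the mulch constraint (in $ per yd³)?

3

Check each constraint at x*: mulch 246/246 (tight); equipment 184/184 (tight).
The binding rows give the dual system: 6·y_mulch + 4·y_equipment = 54 and 1·y_mulch + 4·y_equipment = 39.
→ y_mulch = 3 and y_equipment = 9.
Shadow price of mulch = 3.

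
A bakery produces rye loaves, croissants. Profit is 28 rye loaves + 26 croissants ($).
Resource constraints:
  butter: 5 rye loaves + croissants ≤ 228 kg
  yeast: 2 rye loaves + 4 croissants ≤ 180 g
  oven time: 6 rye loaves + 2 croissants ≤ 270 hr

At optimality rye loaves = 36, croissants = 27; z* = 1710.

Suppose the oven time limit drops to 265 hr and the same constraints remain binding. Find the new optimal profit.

1695

At the optimum: butter uses 207 of 228 (slack = 21); yeast uses 180 of 180 (binding); oven time uses 270 of 270 (binding).
By complementary slackness, y = 0 for the non-binding constraint.
Dual feasibility on the basic columns requires 2·y_yeast + 6·y_oven time = 28, 4·y_yeast + 2·y_oven time = 26.
Solving: y_yeast = 5, y_oven time = 3.
Δz = y_oven time·Δb = 3 × (-5) = -15, so new z* = 1710 − 15 = 1695.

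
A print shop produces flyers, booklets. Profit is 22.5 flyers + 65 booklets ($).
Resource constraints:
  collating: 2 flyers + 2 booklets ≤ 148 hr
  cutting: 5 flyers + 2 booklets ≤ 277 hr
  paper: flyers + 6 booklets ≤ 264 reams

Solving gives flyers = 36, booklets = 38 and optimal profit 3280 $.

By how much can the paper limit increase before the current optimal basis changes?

180

Binding constraints: collating, paper. The basis is B = [[2,2],[1,6]] with det 10.
Per unit increase in paper, x* moves by d = (-0.2, 0.2).
The basis stays optimal until flyers reaches 0; allowable increase = 180 reams.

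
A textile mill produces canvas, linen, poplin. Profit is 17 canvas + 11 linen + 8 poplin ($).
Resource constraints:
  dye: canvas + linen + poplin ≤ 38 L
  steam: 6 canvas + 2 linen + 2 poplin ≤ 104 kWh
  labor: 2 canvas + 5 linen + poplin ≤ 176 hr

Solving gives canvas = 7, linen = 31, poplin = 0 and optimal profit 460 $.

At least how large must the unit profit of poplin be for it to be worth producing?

11

At the optimum: dye uses 38 of 38 (binding); steam uses 104 of 104 (binding); labor uses 169 of 176 (slack = 7).
By complementary slackness, y = 0 for the non-binding constraint.
From A_Bᵀ y = c: 1·y_dye + 6·y_steam = 17; 1·y_dye + 2·y_steam = 11.
This yields shadow prices y_dye = 8, y_steam = 1.5.
poplin enters the basis when its profit ≥ yᵀa₃ = 8·1 + 1.5·2 = 11.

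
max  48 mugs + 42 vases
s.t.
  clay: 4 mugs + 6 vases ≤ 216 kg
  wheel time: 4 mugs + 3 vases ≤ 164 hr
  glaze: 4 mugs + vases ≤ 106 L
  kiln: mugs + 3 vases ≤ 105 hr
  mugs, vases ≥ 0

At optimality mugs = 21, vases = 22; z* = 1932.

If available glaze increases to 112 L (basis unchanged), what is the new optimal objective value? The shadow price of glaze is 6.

1968

Δb = 6, so new z* = 1932 + (6)·(6) = 1932 + 36 = 1968.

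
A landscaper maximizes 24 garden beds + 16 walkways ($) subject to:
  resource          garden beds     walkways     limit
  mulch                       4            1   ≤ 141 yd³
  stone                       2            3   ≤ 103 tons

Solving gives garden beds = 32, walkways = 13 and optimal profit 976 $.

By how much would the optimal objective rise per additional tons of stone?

Both mulch and stone are binding at x*.
Dual feasibility on the basic columns requires 4·y_mulch + 2·y_stone = 24, 1·y_mulch + 3·y_stone = 16.
Solving: y_mulch = 4, y_stone = 4.
Shadow price of stone = 4.

4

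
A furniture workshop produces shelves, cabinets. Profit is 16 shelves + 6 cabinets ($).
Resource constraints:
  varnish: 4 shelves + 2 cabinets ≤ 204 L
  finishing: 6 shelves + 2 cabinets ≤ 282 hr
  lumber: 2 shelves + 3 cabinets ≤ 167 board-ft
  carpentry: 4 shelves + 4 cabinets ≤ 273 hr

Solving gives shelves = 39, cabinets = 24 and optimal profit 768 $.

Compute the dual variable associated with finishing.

2

Binding: varnish and finishing. Non-binding: lumber (17 unused), carpentry (21 unused).
Slack constraints have shadow price 0 (complementary slackness).
Dual feasibility on the basic columns requires 4·y_varnish + 6·y_finishing = 16, 2·y_varnish + 2·y_finishing = 6.
→ y_varnish = 1 and y_finishing = 2.
Shadow price of finishing = 2.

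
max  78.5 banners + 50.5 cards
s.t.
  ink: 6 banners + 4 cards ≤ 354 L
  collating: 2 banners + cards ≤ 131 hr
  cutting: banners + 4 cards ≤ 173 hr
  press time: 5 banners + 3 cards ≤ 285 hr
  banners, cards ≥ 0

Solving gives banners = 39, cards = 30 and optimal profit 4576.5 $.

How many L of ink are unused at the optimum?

0

ink used = 6·39 + 4·30 = 354; slack = 354 − 354 = 0.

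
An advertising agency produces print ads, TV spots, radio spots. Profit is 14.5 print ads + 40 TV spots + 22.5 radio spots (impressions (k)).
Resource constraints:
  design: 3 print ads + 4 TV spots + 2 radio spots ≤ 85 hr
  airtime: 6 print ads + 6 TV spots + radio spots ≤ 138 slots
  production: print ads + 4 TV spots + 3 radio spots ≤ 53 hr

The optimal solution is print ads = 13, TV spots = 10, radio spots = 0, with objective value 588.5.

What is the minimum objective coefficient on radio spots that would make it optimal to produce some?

At the optimum: design uses 79 of 85 (slack = 6); airtime uses 138 of 138 (binding); production uses 53 of 53 (binding).
Since design is not tight, its dual is 0.
The binding rows give the dual system: 6·y_airtime + 1·y_production = 14.5 and 6·y_airtime + 4·y_production = 40.
Solving: y_airtime = 1, y_production = 8.5.
radio spots enters the basis when its profit ≥ yᵀa₃ = 1·1 + 8.5·3 = 26.5.

26.5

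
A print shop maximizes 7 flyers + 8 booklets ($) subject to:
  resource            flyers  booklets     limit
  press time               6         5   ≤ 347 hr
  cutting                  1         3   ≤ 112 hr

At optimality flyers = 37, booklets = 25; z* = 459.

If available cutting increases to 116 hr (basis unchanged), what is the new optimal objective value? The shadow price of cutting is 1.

Δb = 4, so new z* = 459 + (1)·(4) = 459 + 4 = 463.

463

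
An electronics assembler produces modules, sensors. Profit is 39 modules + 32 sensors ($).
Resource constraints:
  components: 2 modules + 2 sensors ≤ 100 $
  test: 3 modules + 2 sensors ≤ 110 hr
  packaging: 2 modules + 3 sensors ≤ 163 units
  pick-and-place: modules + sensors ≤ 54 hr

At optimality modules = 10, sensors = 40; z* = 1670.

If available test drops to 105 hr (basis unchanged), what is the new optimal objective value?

1635

At the optimum: components uses 100 of 100 (binding); test uses 110 of 110 (binding); packaging uses 140 of 163 (slack = 23); pick-and-place uses 50 of 54 (slack = 4).
Slack constraints have shadow price 0 (complementary slackness).
The binding rows give the dual system: 2·y_components + 3·y_test = 39 and 2·y_components + 2·y_test = 32.
This yields shadow prices y_components = 9, y_test = 7.
Δz = y_test·Δb = 7 × (-5) = -35, so new z* = 1670 − 35 = 1635.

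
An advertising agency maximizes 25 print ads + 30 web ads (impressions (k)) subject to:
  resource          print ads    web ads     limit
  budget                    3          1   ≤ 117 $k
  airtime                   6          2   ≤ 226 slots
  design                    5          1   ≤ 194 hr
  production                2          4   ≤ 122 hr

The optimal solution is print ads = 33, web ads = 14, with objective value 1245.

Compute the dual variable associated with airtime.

2

At the optimum: budget uses 113 of 117 (slack = 4); airtime uses 226 of 226 (binding); design uses 179 of 194 (slack = 15); production uses 122 of 122 (binding).
By complementary slackness, y = 0 for the non-binding constraints.
From A_Bᵀ y = c: 6·y_airtime + 2·y_production = 25; 2·y_airtime + 4·y_production = 30.
This yields shadow prices y_airtime = 2, y_production = 6.5.
Shadow price of airtime = 2.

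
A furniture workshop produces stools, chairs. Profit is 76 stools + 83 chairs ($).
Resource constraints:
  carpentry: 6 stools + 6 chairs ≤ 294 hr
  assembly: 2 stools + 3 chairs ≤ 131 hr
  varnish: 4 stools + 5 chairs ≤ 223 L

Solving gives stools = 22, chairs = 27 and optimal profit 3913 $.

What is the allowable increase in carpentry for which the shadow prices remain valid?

40.5

Binding constraints: carpentry, varnish. The basis is B = [[6,6],[4,5]] with det 6.
Per unit increase in carpentry, x* moves by d = (0.8333, -0.6667).
The basis stays optimal until chairs reaches 0; allowable increase = 40.5 hr.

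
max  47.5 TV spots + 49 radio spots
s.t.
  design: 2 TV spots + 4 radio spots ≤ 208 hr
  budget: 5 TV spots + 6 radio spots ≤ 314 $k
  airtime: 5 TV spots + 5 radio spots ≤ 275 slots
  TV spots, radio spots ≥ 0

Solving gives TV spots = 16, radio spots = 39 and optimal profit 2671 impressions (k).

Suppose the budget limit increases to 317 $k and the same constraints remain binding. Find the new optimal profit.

2675.5

Check each constraint at x*: design 188/208 (slack 20); budget 314/314 (tight); airtime 275/275 (tight).
Slack constraints have shadow price 0 (complementary slackness).
The binding rows give the dual system: 5·y_budget + 5·y_airtime = 47.5 and 6·y_budget + 5·y_airtime = 49.
This yields shadow prices y_budget = 1.5, y_airtime = 8.
Δz = y_budget·Δb = 1.5 × (3) = 4.5, so new z* = 2671 + 4.5 = 2675.5.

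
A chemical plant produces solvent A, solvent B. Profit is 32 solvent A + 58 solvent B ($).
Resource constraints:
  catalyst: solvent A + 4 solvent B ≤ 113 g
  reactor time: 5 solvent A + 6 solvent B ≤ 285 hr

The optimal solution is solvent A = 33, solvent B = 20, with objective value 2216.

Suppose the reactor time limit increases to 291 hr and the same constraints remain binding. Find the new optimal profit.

Check each constraint at x*: catalyst 113/113 (tight); reactor time 285/285 (tight).
From A_Bᵀ y = c: 1·y_catalyst + 5·y_reactor time = 32; 4·y_catalyst + 6·y_reactor time = 58.
This yields shadow prices y_catalyst = 7, y_reactor time = 5.
Δz = y_reactor time·Δb = 5 × (6) = 30, so new z* = 2216 + 30 = 2246.

2246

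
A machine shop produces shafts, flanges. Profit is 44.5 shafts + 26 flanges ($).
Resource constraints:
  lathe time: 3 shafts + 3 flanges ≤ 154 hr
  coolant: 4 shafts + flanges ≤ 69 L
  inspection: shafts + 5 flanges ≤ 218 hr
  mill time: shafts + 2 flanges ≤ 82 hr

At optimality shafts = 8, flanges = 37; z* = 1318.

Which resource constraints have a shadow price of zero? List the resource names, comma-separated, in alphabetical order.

lathe time: 135/154 (slack 19)
coolant: 69/69 (binding)
inspection: 193/218 (slack 25)
mill time: 82/82 (binding)
By complementary slackness, a constraint with positive slack has shadow price 0 → inspection, lathe time.

inspection, lathe time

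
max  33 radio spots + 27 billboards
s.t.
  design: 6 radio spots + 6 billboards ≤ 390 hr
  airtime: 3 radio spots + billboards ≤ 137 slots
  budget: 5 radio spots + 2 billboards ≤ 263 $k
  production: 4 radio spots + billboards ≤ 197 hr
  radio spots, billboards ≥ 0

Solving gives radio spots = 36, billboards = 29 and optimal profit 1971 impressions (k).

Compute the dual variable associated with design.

Check each constraint at x*: design 390/390 (tight); airtime 137/137 (tight); budget 238/263 (slack 25); production 173/197 (slack 24).
Slack constraints have shadow price 0 (complementary slackness).
The binding rows give the dual system: 6·y_design + 3·y_airtime = 33 and 6·y_design + 1·y_airtime = 27.
Solving: y_design = 4, y_airtime = 3.
Shadow price of design = 4.

4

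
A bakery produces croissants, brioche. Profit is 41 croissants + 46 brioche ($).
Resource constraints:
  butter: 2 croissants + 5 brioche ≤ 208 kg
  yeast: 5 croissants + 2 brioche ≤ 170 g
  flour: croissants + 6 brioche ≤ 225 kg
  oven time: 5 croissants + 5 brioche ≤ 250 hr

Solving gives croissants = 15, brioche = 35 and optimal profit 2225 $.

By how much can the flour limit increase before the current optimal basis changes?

Binding constraints: flour, oven time. The basis is B = [[1,6],[5,5]] with det -25.
Per unit increase in flour, x* moves by d = (-0.2, 0.2).
The basis stays optimal until butter becomes binding; allowable increase = 5 kg.

5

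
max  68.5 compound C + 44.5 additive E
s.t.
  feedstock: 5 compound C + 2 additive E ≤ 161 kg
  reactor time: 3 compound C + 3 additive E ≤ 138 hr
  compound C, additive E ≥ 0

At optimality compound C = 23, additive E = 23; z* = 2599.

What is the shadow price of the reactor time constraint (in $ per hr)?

Check each constraint at x*: feedstock 161/161 (tight); reactor time 138/138 (tight).
Dual feasibility on the basic columns requires 5·y_feedstock + 3·y_reactor time = 68.5, 2·y_feedstock + 3·y_reactor time = 44.5.
This yields shadow prices y_feedstock = 8, y_reactor time = 9.5.
Shadow price of reactor time = 9.5.

9.5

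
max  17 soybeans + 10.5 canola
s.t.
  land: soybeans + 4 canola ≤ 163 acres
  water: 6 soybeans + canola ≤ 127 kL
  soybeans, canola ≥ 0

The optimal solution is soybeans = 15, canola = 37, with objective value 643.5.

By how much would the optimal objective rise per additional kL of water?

Check each constraint at x*: land 163/163 (tight); water 127/127 (tight).
The binding rows give the dual system: 1·y_land + 6·y_water = 17 and 4·y_land + 1·y_water = 10.5.
Solving: y_land = 2, y_water = 2.5.
Shadow price of water = 2.5.

2.5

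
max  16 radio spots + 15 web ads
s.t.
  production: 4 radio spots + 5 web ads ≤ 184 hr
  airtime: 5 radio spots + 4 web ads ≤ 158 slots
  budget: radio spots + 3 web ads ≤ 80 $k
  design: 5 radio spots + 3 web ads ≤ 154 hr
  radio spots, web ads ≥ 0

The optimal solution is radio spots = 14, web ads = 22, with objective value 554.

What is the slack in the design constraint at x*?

18

design used = 5·14 + 3·22 = 136; slack = 154 − 136 = 18.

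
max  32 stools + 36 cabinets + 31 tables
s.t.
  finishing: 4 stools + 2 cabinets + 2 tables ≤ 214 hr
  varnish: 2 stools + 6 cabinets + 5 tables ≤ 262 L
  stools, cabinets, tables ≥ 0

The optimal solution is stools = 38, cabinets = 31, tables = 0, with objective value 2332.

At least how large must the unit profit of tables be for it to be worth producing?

At the optimum: finishing uses 214 of 214 (binding); varnish uses 262 of 262 (binding).
From A_Bᵀ y = c: 4·y_finishing + 2·y_varnish = 32; 2·y_finishing + 6·y_varnish = 36.
This yields shadow prices y_finishing = 6, y_varnish = 4.
tables enters the basis when its profit ≥ yᵀa₃ = 6·2 + 4·5 = 32.

32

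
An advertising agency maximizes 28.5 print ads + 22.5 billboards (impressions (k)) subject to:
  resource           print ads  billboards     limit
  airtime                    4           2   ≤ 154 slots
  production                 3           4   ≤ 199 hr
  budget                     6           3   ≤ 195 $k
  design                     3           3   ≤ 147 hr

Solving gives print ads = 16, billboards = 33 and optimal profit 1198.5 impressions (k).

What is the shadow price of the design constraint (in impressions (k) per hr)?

Binding: budget and design. Non-binding: airtime (24 unused), production (19 unused).
Slack constraints have shadow price 0 (complementary slackness).
From A_Bᵀ y = c: 6·y_budget + 3·y_design = 28.5; 3·y_budget + 3·y_design = 22.5.
Solving: y_budget = 2, y_design = 5.5.
Shadow price of design = 5.5.

5.5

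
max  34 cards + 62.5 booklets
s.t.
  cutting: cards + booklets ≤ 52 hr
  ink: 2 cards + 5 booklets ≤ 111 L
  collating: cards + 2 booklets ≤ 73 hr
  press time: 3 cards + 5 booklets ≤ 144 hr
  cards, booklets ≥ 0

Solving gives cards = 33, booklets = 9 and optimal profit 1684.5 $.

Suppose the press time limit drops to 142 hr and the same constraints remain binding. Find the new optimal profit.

Binding: ink and press time. Non-binding: cutting (10 unused), collating (22 unused).
Since cutting, collating are not tight, their duals are 0.
From A_Bᵀ y = c: 2·y_ink + 3·y_press time = 34; 5·y_ink + 5·y_press time = 62.5.
Solving: y_ink = 3.5, y_press time = 9.
Δz = y_press time·Δb = 9 × (-2) = -18, so new z* = 1684.5 − 18 = 1666.5.

1666.5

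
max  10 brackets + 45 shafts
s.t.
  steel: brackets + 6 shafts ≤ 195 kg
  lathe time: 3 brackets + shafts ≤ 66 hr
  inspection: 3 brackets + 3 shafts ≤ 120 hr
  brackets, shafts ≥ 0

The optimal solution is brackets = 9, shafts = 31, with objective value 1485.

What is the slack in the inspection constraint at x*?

0

inspection used = 3·9 + 3·31 = 120; slack = 120 − 120 = 0.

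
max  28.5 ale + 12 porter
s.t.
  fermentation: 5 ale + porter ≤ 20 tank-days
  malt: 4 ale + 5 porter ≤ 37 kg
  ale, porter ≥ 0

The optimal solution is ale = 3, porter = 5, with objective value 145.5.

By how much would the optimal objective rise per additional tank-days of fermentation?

Both fermentation and malt are binding at x*.
The binding rows give the dual system: 5·y_fermentation + 4·y_malt = 28.5 and 1·y_fermentation + 5·y_malt = 12.
This yields shadow prices y_fermentation = 4.5, y_malt = 1.5.
Shadow price of fermentation = 4.5.

4.5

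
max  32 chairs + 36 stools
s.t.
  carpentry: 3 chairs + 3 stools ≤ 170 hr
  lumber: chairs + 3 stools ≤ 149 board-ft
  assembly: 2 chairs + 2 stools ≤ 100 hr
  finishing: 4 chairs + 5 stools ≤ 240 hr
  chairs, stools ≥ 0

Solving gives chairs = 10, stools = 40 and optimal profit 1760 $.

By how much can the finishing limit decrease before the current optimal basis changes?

Binding constraints: assembly, finishing. The basis is B = [[2,2],[4,5]] with det 2.
Per unit decrease in finishing, x* moves by d = (1, -1).
The basis stays optimal until stools reaches 0; allowable decrease = 40 hr.

40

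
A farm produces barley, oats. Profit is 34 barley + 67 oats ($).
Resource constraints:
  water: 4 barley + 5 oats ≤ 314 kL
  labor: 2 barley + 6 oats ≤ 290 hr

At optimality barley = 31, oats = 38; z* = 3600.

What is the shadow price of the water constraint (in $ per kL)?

At the optimum: water uses 314 of 314 (binding); labor uses 290 of 290 (binding).
From A_Bᵀ y = c: 4·y_water + 2·y_labor = 34; 5·y_water + 6·y_labor = 67.
Solving: y_water = 5, y_labor = 7.
Shadow price of water = 5.

5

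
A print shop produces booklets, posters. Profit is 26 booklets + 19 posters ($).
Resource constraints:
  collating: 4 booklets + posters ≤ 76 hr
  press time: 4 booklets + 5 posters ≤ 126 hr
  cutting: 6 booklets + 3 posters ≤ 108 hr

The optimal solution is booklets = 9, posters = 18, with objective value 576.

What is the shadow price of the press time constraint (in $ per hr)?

Binding: press time and cutting. Non-binding: collating (22 unused).
By complementary slackness, y = 0 for the non-binding constraint.
Dual feasibility on the basic columns requires 4·y_press time + 6·y_cutting = 26, 5·y_press time + 3·y_cutting = 19.
Solving: y_press time = 2, y_cutting = 3.
Shadow price of press time = 2.

2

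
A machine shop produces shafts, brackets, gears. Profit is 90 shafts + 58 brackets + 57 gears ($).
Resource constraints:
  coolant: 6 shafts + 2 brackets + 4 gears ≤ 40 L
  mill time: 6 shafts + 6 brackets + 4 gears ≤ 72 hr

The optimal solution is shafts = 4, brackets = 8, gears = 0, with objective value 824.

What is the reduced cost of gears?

-3

Check each constraint at x*: coolant 40/40 (tight); mill time 72/72 (tight).
The binding rows give the dual system: 6·y_coolant + 6·y_mill time = 90 and 2·y_coolant + 6·y_mill time = 58.
Solving: y_coolant = 8, y_mill time = 7.
Reduced cost of gears: c₃ − yᵀa₃ = 57 − (8·4 + 7·4) = 57 − 60 = -3.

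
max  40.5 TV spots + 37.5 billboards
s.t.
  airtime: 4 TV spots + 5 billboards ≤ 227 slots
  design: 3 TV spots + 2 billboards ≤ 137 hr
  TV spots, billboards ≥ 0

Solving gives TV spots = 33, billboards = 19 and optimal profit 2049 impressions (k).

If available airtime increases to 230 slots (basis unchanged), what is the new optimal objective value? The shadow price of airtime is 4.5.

2062.5

Δb = 3, so new z* = 2049 + (4.5)·(3) = 2049 + 13.5 = 2062.5.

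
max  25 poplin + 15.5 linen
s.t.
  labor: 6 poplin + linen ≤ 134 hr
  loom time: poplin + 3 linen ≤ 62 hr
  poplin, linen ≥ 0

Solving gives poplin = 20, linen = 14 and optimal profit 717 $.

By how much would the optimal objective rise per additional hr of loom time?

4

Check each constraint at x*: labor 134/134 (tight); loom time 62/62 (tight).
Dual feasibility on the basic columns requires 6·y_labor + 1·y_loom time = 25, 1·y_labor + 3·y_loom time = 15.5.
→ y_labor = 3.5 and y_loom time = 4.
Shadow price of loom time = 4.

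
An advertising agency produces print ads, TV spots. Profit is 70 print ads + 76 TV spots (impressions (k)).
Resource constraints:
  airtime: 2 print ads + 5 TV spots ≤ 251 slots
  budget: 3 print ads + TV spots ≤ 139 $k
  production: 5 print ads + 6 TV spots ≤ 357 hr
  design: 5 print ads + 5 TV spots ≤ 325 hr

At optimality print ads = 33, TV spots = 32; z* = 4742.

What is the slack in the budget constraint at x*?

8

budget used = 3·33 + 1·32 = 131; slack = 139 − 131 = 8.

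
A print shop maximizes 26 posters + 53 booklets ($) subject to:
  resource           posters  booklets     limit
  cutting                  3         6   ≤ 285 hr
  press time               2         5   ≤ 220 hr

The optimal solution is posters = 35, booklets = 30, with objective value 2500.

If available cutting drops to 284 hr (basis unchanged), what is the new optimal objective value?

2492

Both cutting and press time are binding at x*.
From A_Bᵀ y = c: 3·y_cutting + 2·y_press time = 26; 6·y_cutting + 5·y_press time = 53.
→ y_cutting = 8 and y_press time = 1.
Δz = y_cutting·Δb = 8 × (-1) = -8, so new z* = 2500 − 8 = 2492.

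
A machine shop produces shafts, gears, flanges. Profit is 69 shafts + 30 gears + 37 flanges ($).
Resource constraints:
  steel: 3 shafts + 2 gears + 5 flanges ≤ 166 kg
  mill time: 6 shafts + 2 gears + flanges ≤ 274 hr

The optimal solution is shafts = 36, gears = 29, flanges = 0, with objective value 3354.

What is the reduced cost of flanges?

-6

Check each constraint at x*: steel 166/166 (tight); mill time 274/274 (tight).
The binding rows give the dual system: 3·y_steel + 6·y_mill time = 69 and 2·y_steel + 2·y_mill time = 30.
This yields shadow prices y_steel = 7, y_mill time = 8.
Reduced cost of flanges: c₃ − yᵀa₃ = 37 − (7·5 + 8·1) = 37 − 43 = -6.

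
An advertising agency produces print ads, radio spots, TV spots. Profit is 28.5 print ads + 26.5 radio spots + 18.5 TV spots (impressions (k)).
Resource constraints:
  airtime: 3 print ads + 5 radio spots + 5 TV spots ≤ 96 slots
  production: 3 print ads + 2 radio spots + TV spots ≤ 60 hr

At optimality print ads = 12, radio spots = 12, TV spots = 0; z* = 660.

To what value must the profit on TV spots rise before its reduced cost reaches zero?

Check each constraint at x*: airtime 96/96 (tight); production 60/60 (tight).
Dual feasibility on the basic columns requires 3·y_airtime + 3·y_production = 28.5, 5·y_airtime + 2·y_production = 26.5.
Solving: y_airtime = 2.5, y_production = 7.
TV spots enters the basis when its profit ≥ yᵀa₃ = 2.5·5 + 7·1 = 19.5.

19.5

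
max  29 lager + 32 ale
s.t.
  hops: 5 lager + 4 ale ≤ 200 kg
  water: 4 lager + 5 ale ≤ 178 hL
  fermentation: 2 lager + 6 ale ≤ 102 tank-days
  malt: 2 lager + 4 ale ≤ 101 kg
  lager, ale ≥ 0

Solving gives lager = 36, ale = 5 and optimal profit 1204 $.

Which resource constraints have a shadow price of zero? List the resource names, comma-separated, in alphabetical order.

hops: 200/200 (binding)
water: 169/178 (slack 9)
fermentation: 102/102 (binding)
malt: 92/101 (slack 9)
By complementary slackness, a constraint with positive slack has shadow price 0 → malt, water.

malt, water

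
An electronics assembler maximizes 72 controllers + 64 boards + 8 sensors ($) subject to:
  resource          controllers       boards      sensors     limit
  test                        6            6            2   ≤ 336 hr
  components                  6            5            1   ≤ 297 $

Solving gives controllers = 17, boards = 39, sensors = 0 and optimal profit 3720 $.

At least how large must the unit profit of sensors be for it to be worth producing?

At the optimum: test uses 336 of 336 (binding); components uses 297 of 297 (binding).
The binding rows give the dual system: 6·y_test + 6·y_components = 72 and 6·y_test + 5·y_components = 64.
Solving: y_test = 4, y_components = 8.
sensors enters the basis when its profit ≥ yᵀa₃ = 4·2 + 8·1 = 16.

16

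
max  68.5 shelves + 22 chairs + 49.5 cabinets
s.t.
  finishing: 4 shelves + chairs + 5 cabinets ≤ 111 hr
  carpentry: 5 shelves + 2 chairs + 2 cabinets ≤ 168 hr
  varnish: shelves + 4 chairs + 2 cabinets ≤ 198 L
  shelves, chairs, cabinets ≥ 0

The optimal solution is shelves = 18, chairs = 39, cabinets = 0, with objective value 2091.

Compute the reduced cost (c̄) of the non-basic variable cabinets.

-8.5

Binding: finishing and carpentry. Non-binding: varnish (24 unused).
By complementary slackness, y = 0 for the non-binding constraint.
The binding rows give the dual system: 4·y_finishing + 5·y_carpentry = 68.5 and 1·y_finishing + 2·y_carpentry = 22.
→ y_finishing = 9 and y_carpentry = 6.5.
Reduced cost of cabinets: c₃ − yᵀa₃ = 49.5 − (9·5 + 6.5·2) = 49.5 − 58 = -8.5.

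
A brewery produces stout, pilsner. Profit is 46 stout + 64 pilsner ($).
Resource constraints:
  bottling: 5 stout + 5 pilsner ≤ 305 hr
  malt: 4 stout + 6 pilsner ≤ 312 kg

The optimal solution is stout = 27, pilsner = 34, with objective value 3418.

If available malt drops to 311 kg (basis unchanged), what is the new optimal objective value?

Both bottling and malt are binding at x*.
From A_Bᵀ y = c: 5·y_bottling + 4·y_malt = 46; 5·y_bottling + 6·y_malt = 64.
This yields shadow prices y_bottling = 2, y_malt = 9.
Δz = y_malt·Δb = 9 × (-1) = -9, so new z* = 3418 − 9 = 3409.

3409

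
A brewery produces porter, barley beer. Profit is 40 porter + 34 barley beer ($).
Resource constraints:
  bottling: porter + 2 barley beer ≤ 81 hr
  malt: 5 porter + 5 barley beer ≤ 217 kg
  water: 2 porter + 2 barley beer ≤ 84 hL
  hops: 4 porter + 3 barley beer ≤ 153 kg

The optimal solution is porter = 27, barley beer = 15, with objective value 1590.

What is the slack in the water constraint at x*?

water used = 2·27 + 2·15 = 84; slack = 84 − 84 = 0.

0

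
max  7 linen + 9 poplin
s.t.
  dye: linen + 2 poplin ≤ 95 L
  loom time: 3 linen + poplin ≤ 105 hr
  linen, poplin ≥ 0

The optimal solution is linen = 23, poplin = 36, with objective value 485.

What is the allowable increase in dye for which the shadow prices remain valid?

115

Binding constraints: dye, loom time. The basis is B = [[1,2],[3,1]] with det -5.
Per unit increase in dye, x* moves by d = (-0.2, 0.6).
The basis stays optimal until linen reaches 0; allowable increase = 115 L.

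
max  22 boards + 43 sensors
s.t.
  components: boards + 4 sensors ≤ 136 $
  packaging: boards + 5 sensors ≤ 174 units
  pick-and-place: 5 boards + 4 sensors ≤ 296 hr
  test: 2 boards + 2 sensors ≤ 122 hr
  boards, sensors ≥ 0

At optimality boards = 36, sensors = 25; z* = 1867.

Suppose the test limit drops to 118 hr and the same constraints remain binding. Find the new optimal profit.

At the optimum: components uses 136 of 136 (binding); packaging uses 161 of 174 (slack = 13); pick-and-place uses 280 of 296 (slack = 16); test uses 122 of 122 (binding).
Since packaging, pick-and-place are not tight, their duals are 0.
Dual feasibility on the basic columns requires 1·y_components + 2·y_test = 22, 4·y_components + 2·y_test = 43.
→ y_components = 7 and y_test = 7.5.
Δz = y_test·Δb = 7.5 × (-4) = -30, so new z* = 1867 − 30 = 1837.

1837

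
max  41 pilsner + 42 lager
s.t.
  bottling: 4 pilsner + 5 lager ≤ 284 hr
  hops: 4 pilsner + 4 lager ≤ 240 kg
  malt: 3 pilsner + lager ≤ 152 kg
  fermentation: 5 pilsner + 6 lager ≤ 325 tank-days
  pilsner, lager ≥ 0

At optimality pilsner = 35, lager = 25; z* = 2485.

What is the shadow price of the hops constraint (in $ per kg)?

9

Binding: hops and fermentation. Non-binding: bottling (19 unused), malt (22 unused).
Since bottling, malt are not tight, their duals are 0.
Dual feasibility on the basic columns requires 4·y_hops + 5·y_fermentation = 41, 4·y_hops + 6·y_fermentation = 42.
Solving: y_hops = 9, y_fermentation = 1.
Shadow price of hops = 9.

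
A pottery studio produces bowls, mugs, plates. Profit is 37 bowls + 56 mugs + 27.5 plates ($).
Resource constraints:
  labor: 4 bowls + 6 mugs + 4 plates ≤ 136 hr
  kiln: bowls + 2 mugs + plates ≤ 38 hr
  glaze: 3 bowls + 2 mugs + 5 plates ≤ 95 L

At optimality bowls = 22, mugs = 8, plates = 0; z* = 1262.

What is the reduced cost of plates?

-9.5

Binding: labor and kiln. Non-binding: glaze (13 unused).
By complementary slackness, y = 0 for the non-binding constraint.
The binding rows give the dual system: 4·y_labor + 1·y_kiln = 37 and 6·y_labor + 2·y_kiln = 56.
This yields shadow prices y_labor = 9, y_kiln = 1.
Reduced cost of plates: c₃ − yᵀa₃ = 27.5 − (9·4 + 1·1) = 27.5 − 37 = -9.5.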